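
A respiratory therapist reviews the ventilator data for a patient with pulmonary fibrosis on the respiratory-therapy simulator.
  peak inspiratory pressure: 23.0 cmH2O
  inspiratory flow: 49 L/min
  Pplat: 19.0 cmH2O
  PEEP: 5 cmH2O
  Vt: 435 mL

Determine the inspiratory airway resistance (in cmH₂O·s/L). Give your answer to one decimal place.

Flow: 49 L/min ÷ 60 = 0.8167 L/s.
Raw = (PIP − Pplat) / flow = (23.0 − 19.0) / 0.8167 = 4.0 / 0.8167 = 4.898 cmH2O·s/L.

4.9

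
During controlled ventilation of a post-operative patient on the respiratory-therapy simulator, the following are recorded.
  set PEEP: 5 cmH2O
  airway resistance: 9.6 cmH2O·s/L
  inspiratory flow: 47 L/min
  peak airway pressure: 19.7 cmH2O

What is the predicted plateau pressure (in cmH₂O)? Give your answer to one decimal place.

12.2

Flow: 47 L/min ÷ 60 = 0.7833 L/s.
Pplat = PIP − Raw × flow = 19.7 − 9.6 × 0.7833 = 19.7 − 7.52 = 12.18 cmH2O.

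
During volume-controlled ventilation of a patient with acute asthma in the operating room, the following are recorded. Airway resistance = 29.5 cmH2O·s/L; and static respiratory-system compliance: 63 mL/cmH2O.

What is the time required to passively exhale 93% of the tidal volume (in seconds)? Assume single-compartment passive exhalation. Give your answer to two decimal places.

4.94

τ = R × C = 29.5 × 63 mL/cmH2O = 29.5 × 0.063 L/cmH2O = 1.859 s.
Exhaled fraction f = 1 − e^(−t/τ) → t = −τ·ln(1 − f) = −1.859·ln(0.07) = 4.944 s.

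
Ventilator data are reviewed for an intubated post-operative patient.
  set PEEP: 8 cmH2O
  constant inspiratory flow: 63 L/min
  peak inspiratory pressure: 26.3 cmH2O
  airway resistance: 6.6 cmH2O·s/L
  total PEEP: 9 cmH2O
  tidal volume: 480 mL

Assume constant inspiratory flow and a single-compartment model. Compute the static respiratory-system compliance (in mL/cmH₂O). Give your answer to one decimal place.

Flow: 63 L/min ÷ 60 = 1.05 L/s.
Total PEEP = 9 cmH2O (set 8 + intrinsic 1); this is the baseline alveolar pressure.
Equation of motion (constant flow): PIP = Vt/C + R·V̇ + PEEP.
Vt/C = PIP − R·V̇ − PEEP = 26.3 − 6.6×1.05 − 9 = 26.3 − 6.93 − 9 = 10.37 cmH2O.
C = Vt / 10.37 = 480 / 10.37 = 46.287 mL/cmH2O.

46.3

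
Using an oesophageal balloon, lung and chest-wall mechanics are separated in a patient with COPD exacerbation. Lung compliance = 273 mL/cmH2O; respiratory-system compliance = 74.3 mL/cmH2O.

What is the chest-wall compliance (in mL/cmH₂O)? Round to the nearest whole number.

102

1/Ccw = 1/Crs − 1/CL.
1/Ccw = 1/74.3 − 1/273 = 0.009796.
Ccw = 102.08 mL/cmH2O.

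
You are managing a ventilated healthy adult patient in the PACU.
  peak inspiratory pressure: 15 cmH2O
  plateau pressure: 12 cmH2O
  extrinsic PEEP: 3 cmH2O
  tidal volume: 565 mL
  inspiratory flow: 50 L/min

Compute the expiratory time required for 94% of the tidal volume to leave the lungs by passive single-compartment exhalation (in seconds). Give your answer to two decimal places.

0.64

Flow: 50 L/min ÷ 60 = 0.8333 L/s.
R = (PIP − Pplat)/V̇ = (15 − 12) / 0.8333 = 3.0/0.8333 = 3.6 cmH2O·s/L.
C = Vt/(Pplat − PEEP) = 565.0 / (12 − 3) = 565.0/9.0 = 62.778 mL/cmH2O.
τ = R × C = 3.6 × 0.06278 L/cmH2O = 0.226 s.
t = −τ·ln(1 − 0.94) = −0.226·ln(0.06) = 0.6358 s.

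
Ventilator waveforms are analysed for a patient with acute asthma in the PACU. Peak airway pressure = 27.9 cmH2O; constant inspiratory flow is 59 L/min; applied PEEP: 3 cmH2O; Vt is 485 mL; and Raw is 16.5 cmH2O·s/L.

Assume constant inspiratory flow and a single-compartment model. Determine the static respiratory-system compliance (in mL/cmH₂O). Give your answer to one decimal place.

55.9

Flow: 59 L/min ÷ 60 = 0.9833 L/s.
Equation of motion (constant flow): PIP = Vt/C + R·V̇ + PEEP.
Vt/C = PIP − R·V̇ − PEEP = 27.9 − 16.5×0.9833 − 3 = 27.9 − 16.224 − 3 = 8.676 cmH2O.
C = Vt / 8.676 = 485 / 8.676 = 55.901 mL/cmH2O.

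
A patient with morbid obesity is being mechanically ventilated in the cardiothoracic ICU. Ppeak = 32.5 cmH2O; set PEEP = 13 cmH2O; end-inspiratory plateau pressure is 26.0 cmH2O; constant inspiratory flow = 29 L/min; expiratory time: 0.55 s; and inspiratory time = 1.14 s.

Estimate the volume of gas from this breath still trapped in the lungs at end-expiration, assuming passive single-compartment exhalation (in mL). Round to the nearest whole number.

Flow: 29 L/min ÷ 60 = 0.4833 L/s.
Vt = flow × Ti = 0.4833 L/s × 1.14 s × 1000 mL/L = 550.96 mL.
R = (PIP − Pplat)/V̇ = (32.5 − 26.0) / 0.4833 = 6.5/0.4833 = 13.449 cmH2O·s/L.
C = Vt/(Pplat − PEEP) = 550.96 / (26.0 − 13) = 550.96/13.0 = 42.382 mL/cmH2O.
τ = R × C = 13.449 × 0.04238 L/cmH2O = 0.57 s.
Fraction remaining = e^(−Te/τ) = e^(−0.55/0.57) = 0.381.
Trapped volume = 550.96 × 0.381 = 209.92 mL.

210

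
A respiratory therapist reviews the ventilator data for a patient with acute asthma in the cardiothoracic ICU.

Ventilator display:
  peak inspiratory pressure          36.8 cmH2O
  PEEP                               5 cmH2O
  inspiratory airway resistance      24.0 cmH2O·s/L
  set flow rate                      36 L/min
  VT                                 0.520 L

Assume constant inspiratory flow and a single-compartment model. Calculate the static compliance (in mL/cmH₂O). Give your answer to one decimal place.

Flow: 36 L/min ÷ 60 = 0.6 L/s.
Equation of motion (constant flow): PIP = Vt/C + R·V̇ + PEEP.
Vt/C = PIP − R·V̇ − PEEP = 36.8 − 24.0×0.6 − 5 = 36.8 − 14.4 − 5 = 17.4 cmH2O.
C = Vt / 17.4 = 520 / 17.4 = 29.885 mL/cmH2O.

29.9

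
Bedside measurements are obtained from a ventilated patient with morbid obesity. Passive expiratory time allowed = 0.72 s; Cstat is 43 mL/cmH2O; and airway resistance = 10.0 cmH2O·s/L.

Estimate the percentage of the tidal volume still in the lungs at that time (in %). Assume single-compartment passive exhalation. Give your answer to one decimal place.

18.7

τ = R × C = 10.0 × 43 mL/cmH2O = 10.0 × 0.043 L/cmH2O = 0.43 s.
Passive exhalation: V(t)/V₀ = e^(−t/τ) = e^(−0.72/0.43) = 0.1874.
Fraction remaining = 0.1874 → 18.74%.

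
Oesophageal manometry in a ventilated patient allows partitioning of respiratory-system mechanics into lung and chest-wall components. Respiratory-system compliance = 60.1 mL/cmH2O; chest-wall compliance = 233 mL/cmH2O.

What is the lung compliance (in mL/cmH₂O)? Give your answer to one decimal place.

81.0

1/CL = 1/Crs − 1/Ccw.
1/CL = 1/60.1 − 1/233 = 0.01235.
CL = 80.972 mL/cmH2O.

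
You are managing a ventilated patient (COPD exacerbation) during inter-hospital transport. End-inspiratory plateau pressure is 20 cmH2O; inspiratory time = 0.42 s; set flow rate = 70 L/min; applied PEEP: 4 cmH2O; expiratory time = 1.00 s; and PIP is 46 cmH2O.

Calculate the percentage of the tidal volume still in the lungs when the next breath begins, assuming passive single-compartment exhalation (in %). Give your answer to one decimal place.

Flow: 70 L/min ÷ 60 = 1.1667 L/s.
Vt = flow × Ti = 1.1667 L/s × 0.42 s × 1000 mL/L = 490.01 mL.
R = (PIP − Pplat)/V̇ = (46 − 20) / 1.1667 = 26.0/1.1667 = 22.285 cmH2O·s/L.
C = Vt/(Pplat − PEEP) = 490.01 / (20 − 4) = 490.01/16.0 = 30.626 mL/cmH2O.
τ = R × C = 22.285 × 0.03063 L/cmH2O = 0.6826 s.
Fraction remaining at end-expiration = e^(−Te/τ) = e^(−1.00/0.6826) = 0.2311 → 23.11%.

23.1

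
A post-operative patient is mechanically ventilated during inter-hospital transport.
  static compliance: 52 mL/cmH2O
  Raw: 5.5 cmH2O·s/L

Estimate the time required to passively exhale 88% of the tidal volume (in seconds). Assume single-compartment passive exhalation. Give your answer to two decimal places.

τ = R × C = 5.5 × 52 mL/cmH2O = 5.5 × 0.052 L/cmH2O = 0.286 s.
Exhaled fraction f = 1 − e^(−t/τ) → t = −τ·ln(1 − f) = −0.286·ln(0.12) = 0.6064 s.

0.61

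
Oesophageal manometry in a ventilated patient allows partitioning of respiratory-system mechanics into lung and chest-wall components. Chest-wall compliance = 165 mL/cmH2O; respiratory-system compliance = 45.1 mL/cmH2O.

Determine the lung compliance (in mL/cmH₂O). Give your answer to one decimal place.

1/CL = 1/Crs − 1/Ccw.
1/CL = 1/45.1 − 1/165 = 0.01611.
CL = 62.073 mL/cmH2O.

62.1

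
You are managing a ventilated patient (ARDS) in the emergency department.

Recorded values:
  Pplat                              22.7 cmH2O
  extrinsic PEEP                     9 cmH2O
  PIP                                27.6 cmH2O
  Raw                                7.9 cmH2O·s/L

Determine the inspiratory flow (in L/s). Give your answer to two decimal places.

flow = (PIP − Pplat) / Raw = 4.9 / 7.9 = 0.6203 L/s.

0.62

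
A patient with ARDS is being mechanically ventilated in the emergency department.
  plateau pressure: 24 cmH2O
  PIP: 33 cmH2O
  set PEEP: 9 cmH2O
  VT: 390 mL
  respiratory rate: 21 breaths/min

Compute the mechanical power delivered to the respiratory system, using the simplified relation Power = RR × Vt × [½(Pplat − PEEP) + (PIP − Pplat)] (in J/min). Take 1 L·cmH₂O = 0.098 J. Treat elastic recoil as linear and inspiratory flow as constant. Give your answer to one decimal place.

Per-breath work = Vt × [½(Pplat−PEEP) + (PIP−Pplat)] = 0.390 × [0.5×15.0 + 9.0] = 0.390 × 16.5 = 6.435 L·cmH2O.
Power = 21 × 6.435 = 135.14 L·cmH2O/min.
× 0.098 J/(L·cmH2O) → 13.244 J/min.

13.2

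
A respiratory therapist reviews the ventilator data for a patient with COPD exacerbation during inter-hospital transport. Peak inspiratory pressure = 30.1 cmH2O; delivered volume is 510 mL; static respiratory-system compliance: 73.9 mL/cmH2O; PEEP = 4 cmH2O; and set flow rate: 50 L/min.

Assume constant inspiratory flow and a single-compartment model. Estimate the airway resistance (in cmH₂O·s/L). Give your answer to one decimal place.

Flow: 50 L/min ÷ 60 = 0.8333 L/s.
Equation of motion (constant flow): PIP = Vt/C + R·V̇ + PEEP.
R·V̇ = PIP − Vt/C − PEEP = 30.1 − 510/73.9 − 4 = 30.1 − 6.901 − 4 = 19.199 cmH2O.
R = 19.199 / 0.8333 = 23.04 cmH2O·s/L.

23.0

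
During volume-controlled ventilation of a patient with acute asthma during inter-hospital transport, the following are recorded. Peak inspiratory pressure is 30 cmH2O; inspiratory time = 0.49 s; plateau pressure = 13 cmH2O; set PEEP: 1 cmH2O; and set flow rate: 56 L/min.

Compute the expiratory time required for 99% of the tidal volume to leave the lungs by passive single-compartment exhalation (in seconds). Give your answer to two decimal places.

Flow: 56 L/min ÷ 60 = 0.9333 L/s.
Vt = flow × Ti = 0.9333 L/s × 0.49 s × 1000 mL/L = 457.32 mL.
R = (PIP − Pplat)/V̇ = (30 − 13) / 0.9333 = 17.0/0.9333 = 18.215 cmH2O·s/L.
C = Vt/(Pplat − PEEP) = 457.32 / (13 − 1) = 457.32/12.0 = 38.11 mL/cmH2O.
τ = R × C = 18.215 × 0.03811 L/cmH2O = 0.6942 s.
t = −τ·ln(1 − 0.99) = −0.6942·ln(0.01) = 3.197 s.

3.20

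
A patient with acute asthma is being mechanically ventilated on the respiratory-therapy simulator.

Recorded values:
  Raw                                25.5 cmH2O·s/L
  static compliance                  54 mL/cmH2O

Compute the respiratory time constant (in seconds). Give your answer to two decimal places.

1.38

τ = R × C = 25.5 × 54 mL/cmH2O = 25.5 × 0.054 L/cmH2O = 1.377 s.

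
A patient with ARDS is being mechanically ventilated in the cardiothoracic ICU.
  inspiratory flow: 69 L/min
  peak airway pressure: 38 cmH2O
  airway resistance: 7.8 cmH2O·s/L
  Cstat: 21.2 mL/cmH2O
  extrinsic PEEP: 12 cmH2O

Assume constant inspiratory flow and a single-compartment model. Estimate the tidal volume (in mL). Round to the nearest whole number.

361

Flow: 69 L/min ÷ 60 = 1.15 L/s.
Equation of motion (constant flow): PIP = Vt/C + R·V̇ + PEEP.
Vt/C = PIP − R·V̇ − PEEP = 38 − 8.97 − 12 = 17.03 cmH2O.
Vt = C × 17.03 = 21.2 × 17.03 = 361.04 mL.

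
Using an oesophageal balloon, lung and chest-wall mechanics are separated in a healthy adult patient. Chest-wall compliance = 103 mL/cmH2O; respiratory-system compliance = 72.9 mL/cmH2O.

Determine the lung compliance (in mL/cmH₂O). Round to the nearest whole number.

249

1/CL = 1/Crs − 1/Ccw.
1/CL = 1/72.9 − 1/103 = 0.004009.
CL = 249.44 mL/cmH2O.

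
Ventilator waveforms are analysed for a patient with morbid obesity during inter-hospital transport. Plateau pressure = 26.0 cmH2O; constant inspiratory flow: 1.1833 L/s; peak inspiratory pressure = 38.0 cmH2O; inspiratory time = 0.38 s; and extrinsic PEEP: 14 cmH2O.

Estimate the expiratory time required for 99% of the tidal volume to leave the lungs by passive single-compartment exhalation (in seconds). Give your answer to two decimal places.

1.75

Vt = flow × Ti = 1.1833 L/s × 0.38 s × 1000 mL/L = 449.65 mL.
R = (PIP − Pplat)/V̇ = (38.0 − 26.0) / 1.1833 = 12.0/1.1833 = 10.141 cmH2O·s/L.
C = Vt/(Pplat − PEEP) = 449.65 / (26.0 − 14) = 449.65/12.0 = 37.471 mL/cmH2O.
τ = R × C = 10.141 × 0.03747 L/cmH2O = 0.38 s.
t = −τ·ln(1 − 0.99) = −0.38·ln(0.01) = 1.75 s.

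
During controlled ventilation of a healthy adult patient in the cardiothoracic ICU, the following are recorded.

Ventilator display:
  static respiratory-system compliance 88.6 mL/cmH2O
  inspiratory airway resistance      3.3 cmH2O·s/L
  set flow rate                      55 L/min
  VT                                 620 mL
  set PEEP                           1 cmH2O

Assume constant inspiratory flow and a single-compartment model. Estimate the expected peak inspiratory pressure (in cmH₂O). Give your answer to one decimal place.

11.0

Flow: 55 L/min ÷ 60 = 0.9167 L/s.
Equation of motion (constant flow): PIP = Vt/C + R·V̇ + PEEP.
PIP = 620/88.6 + 3.3×0.9167 + 1 = 6.998 + 3.025 + 1 = 11.023 cmH2O.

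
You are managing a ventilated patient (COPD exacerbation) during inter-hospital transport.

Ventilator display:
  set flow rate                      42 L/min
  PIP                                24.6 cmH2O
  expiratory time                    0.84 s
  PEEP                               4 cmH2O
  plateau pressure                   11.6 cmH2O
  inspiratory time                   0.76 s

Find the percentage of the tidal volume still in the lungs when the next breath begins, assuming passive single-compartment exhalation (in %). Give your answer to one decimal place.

52.4

Flow: 42 L/min ÷ 60 = 0.7 L/s.
Vt = flow × Ti = 0.7 L/s × 0.76 s × 1000 mL/L = 532.0 mL.
R = (PIP − Pplat)/V̇ = (24.6 − 11.6) / 0.7 = 13.0/0.7 = 18.571 cmH2O·s/L.
C = Vt/(Pplat − PEEP) = 532.0 / (11.6 − 4) = 532.0/7.6 = 70.0 mL/cmH2O.
τ = R × C = 18.571 × 0.07 L/cmH2O = 1.3 s.
Fraction remaining at end-expiration = e^(−Te/τ) = e^(−0.84/1.3) = 0.5241 → 52.41%.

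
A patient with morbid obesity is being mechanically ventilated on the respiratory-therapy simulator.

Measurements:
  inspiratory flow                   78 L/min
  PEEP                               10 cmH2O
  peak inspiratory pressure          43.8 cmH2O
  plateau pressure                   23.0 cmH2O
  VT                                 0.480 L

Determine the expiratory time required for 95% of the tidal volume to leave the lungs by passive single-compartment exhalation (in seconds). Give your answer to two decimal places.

Flow: 78 L/min ÷ 60 = 1.3 L/s.
R = (PIP − Pplat)/V̇ = (43.8 − 23.0) / 1.3 = 20.8/1.3 = 16.0 cmH2O·s/L.
C = Vt/(Pplat − PEEP) = 480.0 / (23.0 − 10) = 480.0/13.0 = 36.923 mL/cmH2O.
τ = R × C = 16.0 × 0.03692 L/cmH2O = 0.5907 s.
t = −τ·ln(1 − 0.95) = −0.5907·ln(0.05) = 1.77 s.

1.77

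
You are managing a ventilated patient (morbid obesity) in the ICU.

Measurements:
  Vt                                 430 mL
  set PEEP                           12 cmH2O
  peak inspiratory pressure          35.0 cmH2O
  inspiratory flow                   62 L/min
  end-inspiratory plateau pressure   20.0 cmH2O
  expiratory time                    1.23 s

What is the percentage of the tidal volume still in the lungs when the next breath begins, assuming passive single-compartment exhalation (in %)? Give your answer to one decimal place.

20.7

Flow: 62 L/min ÷ 60 = 1.0333 L/s.
R = (PIP − Pplat)/V̇ = (35.0 − 20.0) / 1.0333 = 15.0/1.0333 = 14.517 cmH2O·s/L.
C = Vt/(Pplat − PEEP) = 430.0 / (20.0 − 12) = 430.0/8.0 = 53.75 mL/cmH2O.
τ = R × C = 14.517 × 0.05375 L/cmH2O = 0.7803 s.
Fraction remaining at end-expiration = e^(−Te/τ) = e^(−1.23/0.7803) = 0.2067 → 20.67%.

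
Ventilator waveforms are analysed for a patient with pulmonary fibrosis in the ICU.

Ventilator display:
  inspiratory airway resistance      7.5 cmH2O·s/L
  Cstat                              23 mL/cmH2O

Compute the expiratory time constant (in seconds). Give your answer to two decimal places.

τ = R × C = 7.5 × 23 mL/cmH2O = 7.5 × 0.023 L/cmH2O = 0.1725 s.

0.17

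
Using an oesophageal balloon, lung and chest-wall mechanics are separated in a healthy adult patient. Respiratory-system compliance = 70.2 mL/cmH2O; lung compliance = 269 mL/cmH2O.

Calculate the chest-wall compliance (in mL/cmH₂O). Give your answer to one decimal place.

1/Ccw = 1/Crs − 1/CL.
1/Ccw = 1/70.2 − 1/269 = 0.01053.
Ccw = 94.967 mL/cmH2O.

95.0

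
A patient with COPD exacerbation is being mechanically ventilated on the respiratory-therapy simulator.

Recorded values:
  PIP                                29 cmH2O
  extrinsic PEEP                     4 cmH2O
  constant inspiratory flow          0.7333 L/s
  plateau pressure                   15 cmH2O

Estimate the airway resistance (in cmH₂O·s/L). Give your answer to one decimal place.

Raw = (PIP − Pplat) / flow = (29 − 15) / 0.7333 = 14.0 / 0.7333 = 19.092 cmH2O·s/L.

19.1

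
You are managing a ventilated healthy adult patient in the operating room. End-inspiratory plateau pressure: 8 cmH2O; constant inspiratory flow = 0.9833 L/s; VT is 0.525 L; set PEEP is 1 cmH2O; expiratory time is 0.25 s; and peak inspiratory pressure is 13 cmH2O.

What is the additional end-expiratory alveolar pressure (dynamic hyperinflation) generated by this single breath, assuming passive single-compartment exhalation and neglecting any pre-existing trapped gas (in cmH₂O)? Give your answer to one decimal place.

R = (PIP − Pplat)/V̇ = (13 − 8) / 0.9833 = 5.0/0.9833 = 5.085 cmH2O·s/L.
C = Vt/(Pplat − PEEP) = 525.0 / (8 − 1) = 525.0/7.0 = 75.0 mL/cmH2O.
τ = R × C = 5.085 × 0.075 L/cmH2O = 0.3814 s.
Fraction remaining = e^(−Te/τ) = e^(−0.25/0.3814) = 0.5192; trapped volume = 525.0 × 0.5192 = 272.58 mL.
Additional alveolar pressure from trapping ≈ V_trapped / C = 272.58 / 75.0 = 3.634 cmH2O.

3.6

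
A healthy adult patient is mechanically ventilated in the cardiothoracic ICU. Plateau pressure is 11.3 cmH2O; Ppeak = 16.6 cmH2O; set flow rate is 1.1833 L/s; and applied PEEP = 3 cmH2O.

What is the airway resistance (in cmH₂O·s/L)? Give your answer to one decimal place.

Raw = (PIP − Pplat) / flow = (16.6 − 11.3) / 1.1833 = 5.3 / 1.1833 = 4.479 cmH2O·s/L.

4.5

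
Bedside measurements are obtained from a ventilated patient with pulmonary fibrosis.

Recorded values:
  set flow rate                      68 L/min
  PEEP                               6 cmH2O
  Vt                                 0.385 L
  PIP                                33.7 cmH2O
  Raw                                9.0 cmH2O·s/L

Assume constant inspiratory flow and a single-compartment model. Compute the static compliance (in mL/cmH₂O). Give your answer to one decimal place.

Flow: 68 L/min ÷ 60 = 1.1333 L/s.
Equation of motion (constant flow): PIP = Vt/C + R·V̇ + PEEP.
Vt/C = PIP − R·V̇ − PEEP = 33.7 − 9.0×1.1333 − 6 = 33.7 − 10.2 − 6 = 17.5 cmH2O.
C = Vt / 17.5 = 385 / 17.5 = 22.0 mL/cmH2O.

22.0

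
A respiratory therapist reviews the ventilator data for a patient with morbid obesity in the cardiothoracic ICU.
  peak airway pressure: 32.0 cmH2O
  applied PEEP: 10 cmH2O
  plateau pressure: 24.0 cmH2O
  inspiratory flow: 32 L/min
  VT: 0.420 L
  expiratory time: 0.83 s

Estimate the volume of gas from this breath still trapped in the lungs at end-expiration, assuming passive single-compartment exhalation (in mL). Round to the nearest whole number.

Flow: 32 L/min ÷ 60 = 0.5333 L/s.
R = (PIP − Pplat)/V̇ = (32.0 − 24.0) / 0.5333 = 8.0/0.5333 = 15.001 cmH2O·s/L.
C = Vt/(Pplat − PEEP) = 420.0 / (24.0 − 10) = 420.0/14.0 = 30.0 mL/cmH2O.
τ = R × C = 15.001 × 0.03 L/cmH2O = 0.45 s.
Fraction remaining = e^(−Te/τ) = e^(−0.83/0.45) = 0.1581.
Trapped volume = 420.0 × 0.1581 = 66.402 mL.

66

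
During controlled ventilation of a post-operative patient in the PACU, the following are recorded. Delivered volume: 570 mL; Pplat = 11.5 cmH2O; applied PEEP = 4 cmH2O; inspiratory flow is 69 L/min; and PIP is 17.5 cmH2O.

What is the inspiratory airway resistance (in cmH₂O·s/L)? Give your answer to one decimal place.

Flow: 69 L/min ÷ 60 = 1.15 L/s.
Raw = (PIP − Pplat) / flow = (17.5 − 11.5) / 1.15 = 6.0 / 1.15 = 5.217 cmH2O·s/L.

5.2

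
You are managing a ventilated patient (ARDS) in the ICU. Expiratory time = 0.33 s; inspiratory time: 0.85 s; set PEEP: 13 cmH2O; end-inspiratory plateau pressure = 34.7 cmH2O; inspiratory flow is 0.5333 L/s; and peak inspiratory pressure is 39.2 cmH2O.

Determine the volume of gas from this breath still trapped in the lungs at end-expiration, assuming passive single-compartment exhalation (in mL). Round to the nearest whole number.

70

Vt = flow × Ti = 0.5333 L/s × 0.85 s × 1000 mL/L = 453.31 mL.
R = (PIP − Pplat)/V̇ = (39.2 − 34.7) / 0.5333 = 4.5/0.5333 = 8.438 cmH2O·s/L.
C = Vt/(Pplat − PEEP) = 453.31 / (34.7 − 13) = 453.31/21.7 = 20.89 mL/cmH2O.
τ = R × C = 8.438 × 0.02089 L/cmH2O = 0.1763 s.
Fraction remaining = e^(−Te/τ) = e^(−0.33/0.1763) = 0.1538.
Trapped volume = 453.31 × 0.1538 = 69.719 mL.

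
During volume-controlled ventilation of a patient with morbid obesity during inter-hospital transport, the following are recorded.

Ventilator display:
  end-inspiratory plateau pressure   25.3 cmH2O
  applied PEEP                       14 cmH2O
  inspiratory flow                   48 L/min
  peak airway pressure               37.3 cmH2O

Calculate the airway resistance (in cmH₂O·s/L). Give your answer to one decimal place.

15.0

Flow: 48 L/min ÷ 60 = 0.8 L/s.
Raw = (PIP − Pplat) / flow = (37.3 − 25.3) / 0.8 = 12.0 / 0.8 = 15.0 cmH2O·s/L.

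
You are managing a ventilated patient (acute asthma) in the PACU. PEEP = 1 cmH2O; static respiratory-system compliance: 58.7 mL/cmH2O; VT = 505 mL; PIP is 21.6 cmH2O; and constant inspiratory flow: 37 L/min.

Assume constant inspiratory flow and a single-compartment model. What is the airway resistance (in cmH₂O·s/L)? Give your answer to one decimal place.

19.5

Flow: 37 L/min ÷ 60 = 0.6167 L/s.
Equation of motion (constant flow): PIP = Vt/C + R·V̇ + PEEP.
R·V̇ = PIP − Vt/C − PEEP = 21.6 − 505/58.7 − 1 = 21.6 − 8.603 − 1 = 11.997 cmH2O.
R = 11.997 / 0.6167 = 19.454 cmH2O·s/L.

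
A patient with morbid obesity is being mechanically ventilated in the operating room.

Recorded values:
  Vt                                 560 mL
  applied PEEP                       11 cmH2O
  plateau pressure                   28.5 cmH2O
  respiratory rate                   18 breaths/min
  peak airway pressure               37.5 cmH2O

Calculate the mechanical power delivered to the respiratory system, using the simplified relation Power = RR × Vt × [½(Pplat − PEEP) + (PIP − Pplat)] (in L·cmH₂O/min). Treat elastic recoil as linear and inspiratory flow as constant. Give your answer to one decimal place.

178.9

Per-breath work = Vt × [½(Pplat−PEEP) + (PIP−Pplat)] = 0.560 × [0.5×17.5 + 9.0] = 0.560 × 17.75 = 9.94 L·cmH2O.
Power = 18 × 9.94 = 178.92 L·cmH2O/min.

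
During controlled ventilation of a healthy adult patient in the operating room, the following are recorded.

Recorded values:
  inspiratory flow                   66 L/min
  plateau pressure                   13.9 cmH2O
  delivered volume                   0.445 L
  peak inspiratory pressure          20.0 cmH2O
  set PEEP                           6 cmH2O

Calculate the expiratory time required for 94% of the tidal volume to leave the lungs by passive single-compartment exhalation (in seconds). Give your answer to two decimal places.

Flow: 66 L/min ÷ 60 = 1.1 L/s.
R = (PIP − Pplat)/V̇ = (20.0 − 13.9) / 1.1 = 6.1/1.1 = 5.545 cmH2O·s/L.
C = Vt/(Pplat − PEEP) = 445.0 / (13.9 − 6) = 445.0/7.9 = 56.329 mL/cmH2O.
τ = R × C = 5.545 × 0.05633 L/cmH2O = 0.3123 s.
t = −τ·ln(1 − 0.94) = −0.3123·ln(0.06) = 0.8786 s.

0.88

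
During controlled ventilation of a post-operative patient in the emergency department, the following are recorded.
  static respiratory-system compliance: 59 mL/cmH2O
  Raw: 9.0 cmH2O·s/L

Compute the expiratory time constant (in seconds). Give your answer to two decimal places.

0.53

τ = R × C = 9.0 × 59 mL/cmH2O = 9.0 × 0.059 L/cmH2O = 0.531 s.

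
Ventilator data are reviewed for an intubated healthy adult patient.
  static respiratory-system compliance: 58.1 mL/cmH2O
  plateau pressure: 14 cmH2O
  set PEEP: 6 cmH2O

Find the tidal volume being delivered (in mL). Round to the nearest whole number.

465

Vt = Cstat × (Pplat − PEEP) = 58.1 × (14 − 6) = 58.1 × 8.0 = 464.8 mL.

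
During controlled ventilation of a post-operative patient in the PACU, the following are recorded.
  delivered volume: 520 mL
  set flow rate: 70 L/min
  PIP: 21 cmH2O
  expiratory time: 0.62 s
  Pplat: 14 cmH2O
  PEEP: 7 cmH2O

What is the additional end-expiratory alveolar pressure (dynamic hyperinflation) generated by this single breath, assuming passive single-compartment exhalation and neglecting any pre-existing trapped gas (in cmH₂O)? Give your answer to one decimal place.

1.7

Flow: 70 L/min ÷ 60 = 1.1667 L/s.
R = (PIP − Pplat)/V̇ = (21 − 14) / 1.1667 = 7.0/1.1667 = 6.0 cmH2O·s/L.
C = Vt/(Pplat − PEEP) = 520.0 / (14 − 7) = 520.0/7.0 = 74.286 mL/cmH2O.
τ = R × C = 6.0 × 0.07429 L/cmH2O = 0.4457 s.
Fraction remaining = e^(−Te/τ) = e^(−0.62/0.4457) = 0.2488; trapped volume = 520.0 × 0.2488 = 129.38 mL.
Additional alveolar pressure from trapping ≈ V_trapped / C = 129.38 / 74.286 = 1.742 cmH2O.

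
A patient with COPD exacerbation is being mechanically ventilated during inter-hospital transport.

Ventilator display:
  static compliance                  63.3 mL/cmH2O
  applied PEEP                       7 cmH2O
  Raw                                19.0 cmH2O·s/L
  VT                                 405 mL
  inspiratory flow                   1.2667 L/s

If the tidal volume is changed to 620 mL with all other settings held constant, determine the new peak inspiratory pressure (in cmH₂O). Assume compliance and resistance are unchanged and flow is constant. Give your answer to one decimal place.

40.9

PIP = Vt/C + R·V̇ + PEEP (constant-flow equation of motion).
Only the elastic term changes: ΔPIP = ΔVt / C = (620 − 405) / 63.3 = 3.397 cmH2O.
Original PIP = 405/63.3 + 19.0×1.2667 + 7 = 37.465 cmH2O; new PIP = 37.465 + (3.397) = 40.862 cmH2O.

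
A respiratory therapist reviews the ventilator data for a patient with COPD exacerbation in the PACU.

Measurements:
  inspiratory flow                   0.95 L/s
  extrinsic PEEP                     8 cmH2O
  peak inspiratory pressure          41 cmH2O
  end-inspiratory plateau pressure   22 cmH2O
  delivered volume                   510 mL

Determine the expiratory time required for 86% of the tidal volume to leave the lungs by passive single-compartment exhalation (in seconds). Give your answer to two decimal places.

R = (PIP − Pplat)/V̇ = (41 − 22) / 0.95 = 19.0/0.95 = 20.0 cmH2O·s/L.
C = Vt/(Pplat − PEEP) = 510.0 / (22 − 8) = 510.0/14.0 = 36.429 mL/cmH2O.
τ = R × C = 20.0 × 0.03643 L/cmH2O = 0.7286 s.
t = −τ·ln(1 − 0.86) = −0.7286·ln(0.14) = 1.433 s.

1.43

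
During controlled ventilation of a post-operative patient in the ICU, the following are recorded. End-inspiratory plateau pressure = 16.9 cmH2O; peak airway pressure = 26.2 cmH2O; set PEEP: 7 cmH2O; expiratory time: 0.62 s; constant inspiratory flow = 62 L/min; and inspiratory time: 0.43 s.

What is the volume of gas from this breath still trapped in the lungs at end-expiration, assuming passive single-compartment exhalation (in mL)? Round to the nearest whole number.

Flow: 62 L/min ÷ 60 = 1.0333 L/s.
Vt = flow × Ti = 1.0333 L/s × 0.43 s × 1000 mL/L = 444.32 mL.
R = (PIP − Pplat)/V̇ = (26.2 − 16.9) / 1.0333 = 9.3/1.0333 = 9.0 cmH2O·s/L.
C = Vt/(Pplat − PEEP) = 444.32 / (16.9 − 7) = 444.32/9.9 = 44.881 mL/cmH2O.
τ = R × C = 9.0 × 0.04488 L/cmH2O = 0.4039 s.
Fraction remaining = e^(−Te/τ) = e^(−0.62/0.4039) = 0.2154.
Trapped volume = 444.32 × 0.2154 = 95.707 mL.

96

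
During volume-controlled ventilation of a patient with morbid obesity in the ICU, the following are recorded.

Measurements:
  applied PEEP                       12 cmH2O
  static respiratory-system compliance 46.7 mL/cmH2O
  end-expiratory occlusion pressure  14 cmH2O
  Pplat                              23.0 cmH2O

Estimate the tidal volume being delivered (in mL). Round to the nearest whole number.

End-expiratory occlusion gives total PEEP = 14 cmH2O (intrinsic PEEP = 14 − 12 = 2). Use total PEEP for the elastic gradient.
Vt = Cstat × (Pplat − PEEPtotal) = 46.7 × (23.0 − 14) = 46.7 × 9.0 = 420.3 mL.

420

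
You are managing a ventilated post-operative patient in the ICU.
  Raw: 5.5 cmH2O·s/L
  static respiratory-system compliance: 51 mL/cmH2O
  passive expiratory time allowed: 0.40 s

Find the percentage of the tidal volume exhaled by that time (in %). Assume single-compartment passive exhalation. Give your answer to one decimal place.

76.0

τ = R × C = 5.5 × 51 mL/cmH2O = 5.5 × 0.051 L/cmH2O = 0.2805 s.
Passive exhalation: V(t)/V₀ = e^(−t/τ) = e^(−0.40/0.2805) = 0.2403.
Fraction exhaled = 1 − 0.2403 = 0.7597 → 75.97%.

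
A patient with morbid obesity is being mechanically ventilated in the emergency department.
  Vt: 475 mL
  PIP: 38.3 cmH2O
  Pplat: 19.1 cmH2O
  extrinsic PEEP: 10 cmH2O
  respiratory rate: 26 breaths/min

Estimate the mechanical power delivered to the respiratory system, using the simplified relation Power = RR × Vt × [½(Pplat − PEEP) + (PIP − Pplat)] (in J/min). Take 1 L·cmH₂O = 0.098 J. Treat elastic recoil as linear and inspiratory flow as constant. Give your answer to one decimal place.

Per-breath work = Vt × [½(Pplat−PEEP) + (PIP−Pplat)] = 0.475 × [0.5×9.1 + 19.2] = 0.475 × 23.75 = 11.281 L·cmH2O.
Power = 26 × 11.281 = 293.31 L·cmH2O/min.
× 0.098 J/(L·cmH2O) → 28.744 J/min.

28.7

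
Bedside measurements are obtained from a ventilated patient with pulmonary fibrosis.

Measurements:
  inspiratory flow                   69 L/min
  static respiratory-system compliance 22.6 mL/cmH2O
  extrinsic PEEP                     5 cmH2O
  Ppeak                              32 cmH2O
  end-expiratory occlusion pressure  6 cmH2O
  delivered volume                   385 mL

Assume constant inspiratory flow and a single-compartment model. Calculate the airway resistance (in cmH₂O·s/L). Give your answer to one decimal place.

7.8

Flow: 69 L/min ÷ 60 = 1.15 L/s.
Total PEEP = 6 cmH2O (set 5 + intrinsic 1); this is the baseline alveolar pressure.
Equation of motion (constant flow): PIP = Vt/C + R·V̇ + PEEP.
R·V̇ = PIP − Vt/C − PEEP = 32 − 385/22.6 − 6 = 32 − 17.035 − 6 = 8.965 cmH2O.
R = 8.965 / 1.15 = 7.796 cmH2O·s/L.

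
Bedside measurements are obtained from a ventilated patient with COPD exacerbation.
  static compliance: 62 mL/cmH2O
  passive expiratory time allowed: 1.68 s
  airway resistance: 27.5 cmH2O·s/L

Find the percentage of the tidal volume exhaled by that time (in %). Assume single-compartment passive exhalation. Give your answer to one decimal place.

62.7

τ = R × C = 27.5 × 62 mL/cmH2O = 27.5 × 0.062 L/cmH2O = 1.705 s.
Passive exhalation: V(t)/V₀ = e^(−t/τ) = e^(−1.68/1.705) = 0.3733.
Fraction exhaled = 1 − 0.3733 = 0.6267 → 62.67%.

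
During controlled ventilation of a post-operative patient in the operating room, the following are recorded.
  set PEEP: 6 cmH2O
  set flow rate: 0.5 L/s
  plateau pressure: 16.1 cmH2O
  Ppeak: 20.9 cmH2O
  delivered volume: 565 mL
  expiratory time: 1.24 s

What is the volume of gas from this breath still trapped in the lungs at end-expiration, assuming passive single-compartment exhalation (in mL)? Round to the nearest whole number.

56

R = (PIP − Pplat)/V̇ = (20.9 − 16.1) / 0.5 = 4.8/0.5 = 9.6 cmH2O·s/L.
C = Vt/(Pplat − PEEP) = 565.0 / (16.1 − 6) = 565.0/10.1 = 55.941 mL/cmH2O.
τ = R × C = 9.6 × 0.05594 L/cmH2O = 0.537 s.
Fraction remaining = e^(−Te/τ) = e^(−1.24/0.537) = 0.09935.
Trapped volume = 565.0 × 0.09935 = 56.133 mL.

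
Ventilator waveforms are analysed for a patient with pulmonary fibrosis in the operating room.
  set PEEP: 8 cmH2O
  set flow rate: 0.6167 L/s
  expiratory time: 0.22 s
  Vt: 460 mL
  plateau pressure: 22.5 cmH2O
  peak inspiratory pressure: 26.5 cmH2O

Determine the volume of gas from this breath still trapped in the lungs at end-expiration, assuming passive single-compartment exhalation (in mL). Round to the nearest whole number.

158

R = (PIP − Pplat)/V̇ = (26.5 − 22.5) / 0.6167 = 4.0/0.6167 = 6.486 cmH2O·s/L.
C = Vt/(Pplat − PEEP) = 460.0 / (22.5 − 8) = 460.0/14.5 = 31.724 mL/cmH2O.
τ = R × C = 6.486 × 0.03172 L/cmH2O = 0.2057 s.
Fraction remaining = e^(−Te/τ) = e^(−0.22/0.2057) = 0.3432.
Trapped volume = 460.0 × 0.3432 = 157.87 mL.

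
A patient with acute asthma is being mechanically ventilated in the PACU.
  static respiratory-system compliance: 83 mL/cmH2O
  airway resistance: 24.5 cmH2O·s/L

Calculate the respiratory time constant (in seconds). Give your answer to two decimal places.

2.03

τ = R × C = 24.5 × 83 mL/cmH2O = 24.5 × 0.083 L/cmH2O = 2.034 s.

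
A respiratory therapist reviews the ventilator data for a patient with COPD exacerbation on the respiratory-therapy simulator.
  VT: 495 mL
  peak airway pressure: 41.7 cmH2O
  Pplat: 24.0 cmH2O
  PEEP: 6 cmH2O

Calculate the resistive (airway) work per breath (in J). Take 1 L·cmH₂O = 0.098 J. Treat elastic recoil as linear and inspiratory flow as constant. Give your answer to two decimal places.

With constant inspiratory flow the resistive pressure is constant at PIP − Pplat = 41.7 − 24.0 = 17.7 cmH2O, so resistive work = 17.7 × 0.495 = 8.762 L·cmH2O.
× 0.098 J/(L·cmH2O) → 0.8587 J.

0.86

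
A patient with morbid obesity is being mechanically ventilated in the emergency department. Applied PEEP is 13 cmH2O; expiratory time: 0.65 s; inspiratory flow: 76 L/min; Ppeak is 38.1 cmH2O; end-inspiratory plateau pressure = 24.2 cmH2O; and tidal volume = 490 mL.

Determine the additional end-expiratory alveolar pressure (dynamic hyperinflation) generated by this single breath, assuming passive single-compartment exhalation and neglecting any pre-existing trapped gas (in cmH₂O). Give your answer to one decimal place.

2.9

Flow: 76 L/min ÷ 60 = 1.2667 L/s.
R = (PIP − Pplat)/V̇ = (38.1 − 24.2) / 1.2667 = 13.9/1.2667 = 10.973 cmH2O·s/L.
C = Vt/(Pplat − PEEP) = 490.0 / (24.2 − 13) = 490.0/11.2 = 43.75 mL/cmH2O.
τ = R × C = 10.973 × 0.04375 L/cmH2O = 0.4801 s.
Fraction remaining = e^(−Te/τ) = e^(−0.65/0.4801) = 0.2582; trapped volume = 490.0 × 0.2582 = 126.52 mL.
Additional alveolar pressure from trapping ≈ V_trapped / C = 126.52 / 43.75 = 2.892 cmH2O.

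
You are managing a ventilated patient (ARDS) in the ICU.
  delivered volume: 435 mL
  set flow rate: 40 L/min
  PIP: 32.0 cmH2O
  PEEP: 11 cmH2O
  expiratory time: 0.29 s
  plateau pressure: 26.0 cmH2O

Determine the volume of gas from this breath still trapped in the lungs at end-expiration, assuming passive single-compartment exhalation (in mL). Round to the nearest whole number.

Flow: 40 L/min ÷ 60 = 0.6667 L/s.
R = (PIP − Pplat)/V̇ = (32.0 − 26.0) / 0.6667 = 6.0/0.6667 = 9.0 cmH2O·s/L.
C = Vt/(Pplat − PEEP) = 435.0 / (26.0 − 11) = 435.0/15.0 = 29.0 mL/cmH2O.
τ = R × C = 9.0 × 0.029 L/cmH2O = 0.261 s.
Fraction remaining = e^(−Te/τ) = e^(−0.29/0.261) = 0.3292.
Trapped volume = 435.0 × 0.3292 = 143.2 mL.

143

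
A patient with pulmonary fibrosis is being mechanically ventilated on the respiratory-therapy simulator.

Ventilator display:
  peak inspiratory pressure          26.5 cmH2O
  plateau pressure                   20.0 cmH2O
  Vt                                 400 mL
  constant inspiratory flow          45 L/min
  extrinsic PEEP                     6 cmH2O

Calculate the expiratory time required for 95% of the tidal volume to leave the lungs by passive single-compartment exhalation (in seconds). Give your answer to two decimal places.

0.74

Flow: 45 L/min ÷ 60 = 0.75 L/s.
R = (PIP − Pplat)/V̇ = (26.5 − 20.0) / 0.75 = 6.5/0.75 = 8.667 cmH2O·s/L.
C = Vt/(Pplat − PEEP) = 400.0 / (20.0 − 6) = 400.0/14.0 = 28.571 mL/cmH2O.
τ = R × C = 8.667 × 0.02857 L/cmH2O = 0.2476 s.
t = −τ·ln(1 − 0.95) = −0.2476·ln(0.05) = 0.7417 s.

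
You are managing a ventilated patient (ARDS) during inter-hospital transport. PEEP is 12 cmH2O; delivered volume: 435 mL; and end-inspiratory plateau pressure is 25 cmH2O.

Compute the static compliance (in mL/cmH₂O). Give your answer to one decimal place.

33.5

Cstat = Vt / (Pplat − PEEP) = 435 / (25 − 12) = 435 / 13.0 = 33.462 mL/cmH2O.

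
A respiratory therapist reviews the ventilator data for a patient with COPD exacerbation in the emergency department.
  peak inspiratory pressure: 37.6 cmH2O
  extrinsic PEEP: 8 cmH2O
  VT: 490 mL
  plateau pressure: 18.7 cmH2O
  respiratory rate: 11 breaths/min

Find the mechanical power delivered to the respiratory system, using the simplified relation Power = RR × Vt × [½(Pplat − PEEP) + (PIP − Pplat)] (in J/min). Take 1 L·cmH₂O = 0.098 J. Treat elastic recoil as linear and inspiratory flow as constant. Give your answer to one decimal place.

12.8

Per-breath work = Vt × [½(Pplat−PEEP) + (PIP−Pplat)] = 0.490 × [0.5×10.7 + 18.9] = 0.490 × 24.25 = 11.883 L·cmH2O.
Power = 11 × 11.883 = 130.71 L·cmH2O/min.
× 0.098 J/(L·cmH2O) → 12.81 J/min.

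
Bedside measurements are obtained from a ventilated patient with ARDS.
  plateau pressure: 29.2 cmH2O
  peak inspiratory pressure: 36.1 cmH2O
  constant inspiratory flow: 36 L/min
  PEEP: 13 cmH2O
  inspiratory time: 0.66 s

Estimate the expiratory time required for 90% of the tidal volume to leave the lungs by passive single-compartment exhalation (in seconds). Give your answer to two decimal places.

0.65

Flow: 36 L/min ÷ 60 = 0.6 L/s.
Vt = flow × Ti = 0.6 L/s × 0.66 s × 1000 mL/L = 396.0 mL.
R = (PIP − Pplat)/V̇ = (36.1 − 29.2) / 0.6 = 6.9/0.6 = 11.5 cmH2O·s/L.
C = Vt/(Pplat − PEEP) = 396.0 / (29.2 − 13) = 396.0/16.2 = 24.444 mL/cmH2O.
τ = R × C = 11.5 × 0.02444 L/cmH2O = 0.2811 s.
t = −τ·ln(1 − 0.90) = −0.2811·ln(0.1) = 0.6473 s.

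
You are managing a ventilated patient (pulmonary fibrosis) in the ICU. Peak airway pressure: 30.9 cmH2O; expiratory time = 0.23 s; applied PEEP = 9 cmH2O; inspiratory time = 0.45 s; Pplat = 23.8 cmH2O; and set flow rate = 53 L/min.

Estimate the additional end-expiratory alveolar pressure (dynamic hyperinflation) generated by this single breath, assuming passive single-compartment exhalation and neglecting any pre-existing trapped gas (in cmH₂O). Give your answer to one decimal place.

5.1

Flow: 53 L/min ÷ 60 = 0.8833 L/s.
Vt = flow × Ti = 0.8833 L/s × 0.45 s × 1000 mL/L = 397.49 mL.
R = (PIP − Pplat)/V̇ = (30.9 − 23.8) / 0.8833 = 7.1/0.8833 = 8.038 cmH2O·s/L.
C = Vt/(Pplat − PEEP) = 397.49 / (23.8 − 9) = 397.49/14.8 = 26.857 mL/cmH2O.
τ = R × C = 8.038 × 0.02686 L/cmH2O = 0.2159 s.
Fraction remaining = e^(−Te/τ) = e^(−0.23/0.2159) = 0.3446; trapped volume = 397.49 × 0.3446 = 136.98 mL.
Additional alveolar pressure from trapping ≈ V_trapped / C = 136.98 / 26.857 = 5.1 cmH2O.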